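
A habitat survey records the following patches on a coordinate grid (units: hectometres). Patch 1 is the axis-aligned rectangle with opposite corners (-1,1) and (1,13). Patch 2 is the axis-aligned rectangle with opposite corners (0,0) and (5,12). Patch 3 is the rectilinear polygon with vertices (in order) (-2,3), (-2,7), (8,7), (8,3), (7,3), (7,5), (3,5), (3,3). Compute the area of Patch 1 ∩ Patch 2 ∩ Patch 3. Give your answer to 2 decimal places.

4.00

The intersection is the polygon with vertices (0,7), (1,7), (1,3), (0,3).
By the shoelace formula its area is 4.00.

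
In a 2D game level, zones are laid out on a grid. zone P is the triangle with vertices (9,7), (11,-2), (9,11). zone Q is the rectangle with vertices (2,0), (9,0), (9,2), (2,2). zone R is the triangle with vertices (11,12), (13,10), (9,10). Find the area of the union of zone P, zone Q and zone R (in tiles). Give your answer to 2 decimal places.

21.99

By inclusion–exclusion:
Individual areas: |zone P| = 4, |zone Q| = 14, |zone R| = 4.
|zone P∩zone Q| = 0.
|zone P∩zone R| = 0.0103.
|zone Q∩zone R| = 0.
|zone P∩zone Q∩zone R| = 0.
|zone P ∪ zone Q ∪ zone R| = 22 − 0.0103 + 0 = 21.99.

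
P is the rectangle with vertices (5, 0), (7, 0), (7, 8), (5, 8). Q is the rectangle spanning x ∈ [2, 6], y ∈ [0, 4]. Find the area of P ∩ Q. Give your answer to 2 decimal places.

|P∩Q|: x∈[5,6], y∈[0,4] → 1·4 = 4.

4.00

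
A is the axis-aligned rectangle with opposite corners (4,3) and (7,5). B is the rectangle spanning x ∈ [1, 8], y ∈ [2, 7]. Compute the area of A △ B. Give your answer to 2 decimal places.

29.00

|A∩B|: x∈[4,7], y∈[3,5] → 3·2 = 6.
|A △ B| = |A| + |B| − 2·|A∩B| = 6 + 35 − 12 = 29.00.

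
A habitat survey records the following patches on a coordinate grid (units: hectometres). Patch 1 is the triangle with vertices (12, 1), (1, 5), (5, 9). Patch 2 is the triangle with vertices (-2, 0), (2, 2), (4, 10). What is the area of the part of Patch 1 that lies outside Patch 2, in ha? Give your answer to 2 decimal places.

|Patch 1| = 30, |Patch 1∩Patch 2| = 2.5521.
|Patch 1 ∖ Patch 2| = |Patch 1| − |Patch 1∩Patch 2| = 30 − 2.5521 = 27.45.

27.45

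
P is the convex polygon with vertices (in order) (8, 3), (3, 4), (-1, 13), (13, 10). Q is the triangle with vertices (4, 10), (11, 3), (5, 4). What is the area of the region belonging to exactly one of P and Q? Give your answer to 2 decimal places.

63.41

|P| = 77, |Q| = 17.5, |P∩Q| = 15.5452.
|P △ Q| = |P| + |Q| − 2·|P∩Q| = 77 + 17.5 − 31.0904 = 63.41.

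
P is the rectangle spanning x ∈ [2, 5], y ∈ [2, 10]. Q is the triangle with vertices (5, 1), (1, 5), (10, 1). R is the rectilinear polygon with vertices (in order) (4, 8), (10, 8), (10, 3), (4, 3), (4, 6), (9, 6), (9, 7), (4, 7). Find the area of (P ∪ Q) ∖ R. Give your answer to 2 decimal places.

26.28

|P ∪ Q| = 30.3333.
|(P ∪ Q) ∩ R| = 4.0556.
|(P ∪ Q) ∖ R| = 30.3333 − 4.0556 = 26.28.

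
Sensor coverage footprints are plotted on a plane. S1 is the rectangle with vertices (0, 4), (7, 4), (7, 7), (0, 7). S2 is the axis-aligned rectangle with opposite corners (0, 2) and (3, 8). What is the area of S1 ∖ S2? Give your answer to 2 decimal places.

|S1∩S2|: x∈[0,3], y∈[4,7] → 3·3 = 9.
|S1| = 21.
|S1 ∖ S2| = |S1| − |S1∩S2| = 21 − 9 = 12.00.

12.00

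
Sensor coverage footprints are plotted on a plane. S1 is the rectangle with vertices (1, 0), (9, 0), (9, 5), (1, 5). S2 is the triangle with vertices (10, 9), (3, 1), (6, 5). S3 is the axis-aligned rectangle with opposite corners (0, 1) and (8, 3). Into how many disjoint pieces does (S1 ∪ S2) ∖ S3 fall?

1

(S1 ∪ S2) ∖ S3 is a single connected region.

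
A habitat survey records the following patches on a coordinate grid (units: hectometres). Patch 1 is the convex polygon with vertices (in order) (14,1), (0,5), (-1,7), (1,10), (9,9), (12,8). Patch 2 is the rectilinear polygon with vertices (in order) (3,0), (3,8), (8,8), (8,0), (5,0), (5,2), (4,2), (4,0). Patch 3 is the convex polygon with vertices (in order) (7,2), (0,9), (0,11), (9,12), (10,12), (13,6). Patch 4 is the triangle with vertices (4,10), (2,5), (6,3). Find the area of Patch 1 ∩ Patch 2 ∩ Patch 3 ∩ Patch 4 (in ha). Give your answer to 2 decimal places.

The intersection is the polygon with vertices (4.571,8), (5.911,3.311), (5.6,3.4), (3,6), (3,7.5), (3.2,8).
By the shoelace formula its area is 6.83.

6.83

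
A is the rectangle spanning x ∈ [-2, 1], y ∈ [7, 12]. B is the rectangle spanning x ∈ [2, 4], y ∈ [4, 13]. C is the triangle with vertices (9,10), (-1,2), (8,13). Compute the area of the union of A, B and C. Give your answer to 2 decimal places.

By inclusion–exclusion:
Individual areas: |A| = 15, |B| = 18, |C| = 19.
|A∩B| = 0 (no overlap).
|A∩C| = 0.
|B∩C| = 3.3778.
|A∩B∩C| = 0.
|A ∪ B ∪ C| = 52 − 3.3778 + 0 = 48.62.

48.62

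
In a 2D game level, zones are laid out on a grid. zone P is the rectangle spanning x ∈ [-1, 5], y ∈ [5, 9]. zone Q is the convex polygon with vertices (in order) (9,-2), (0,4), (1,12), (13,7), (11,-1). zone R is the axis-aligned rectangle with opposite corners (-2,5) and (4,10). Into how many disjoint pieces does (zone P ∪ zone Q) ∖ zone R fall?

1

(zone P ∪ zone Q) ∖ zone R is a single connected region.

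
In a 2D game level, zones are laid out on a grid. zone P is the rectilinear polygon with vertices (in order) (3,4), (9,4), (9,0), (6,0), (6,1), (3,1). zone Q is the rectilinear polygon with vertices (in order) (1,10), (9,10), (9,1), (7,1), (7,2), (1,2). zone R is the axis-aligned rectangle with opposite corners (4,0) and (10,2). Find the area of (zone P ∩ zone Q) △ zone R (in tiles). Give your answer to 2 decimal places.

22.00

|zone P ∩ zone Q| = 14.
|(zone P ∩ zone Q) ∩ zone R| = 2.
|(zone P ∩ zone Q) △ zone R| = 14 + 12 − 4 = 22.00.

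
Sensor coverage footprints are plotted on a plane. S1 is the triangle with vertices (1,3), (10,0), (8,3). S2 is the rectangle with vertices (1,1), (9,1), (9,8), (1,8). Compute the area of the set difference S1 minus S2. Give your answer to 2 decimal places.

1.25

|S1| = 10.5, |S1∩S2| = 9.25.
|S1 ∖ S2| = |S1| − |S1∩S2| = 10.5 − 9.25 = 1.25.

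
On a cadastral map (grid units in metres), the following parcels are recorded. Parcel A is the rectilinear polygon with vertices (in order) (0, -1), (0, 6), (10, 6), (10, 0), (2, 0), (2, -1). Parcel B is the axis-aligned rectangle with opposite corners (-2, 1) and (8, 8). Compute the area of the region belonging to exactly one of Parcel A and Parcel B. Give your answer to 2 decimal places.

52.00

|Parcel A| = 62, |Parcel B| = 70, |Parcel A∩Parcel B| = 40.
|Parcel A △ Parcel B| = |Parcel A| + |Parcel B| − 2·|Parcel A∩Parcel B| = 62 + 70 − 80 = 52.00.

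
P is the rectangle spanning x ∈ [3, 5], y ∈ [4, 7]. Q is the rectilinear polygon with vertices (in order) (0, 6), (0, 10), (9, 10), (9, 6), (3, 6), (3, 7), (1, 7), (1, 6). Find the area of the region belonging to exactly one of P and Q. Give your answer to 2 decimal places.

|P| = 6, |Q| = 34, |P∩Q| = 2.
|P △ Q| = |P| + |Q| − 2·|P∩Q| = 6 + 34 − 4 = 36.00.

36.00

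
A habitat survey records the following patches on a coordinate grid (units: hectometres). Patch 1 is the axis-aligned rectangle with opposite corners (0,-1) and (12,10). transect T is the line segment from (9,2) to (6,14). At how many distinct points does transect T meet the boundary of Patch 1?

The segment meets the boundary at (7,10).

1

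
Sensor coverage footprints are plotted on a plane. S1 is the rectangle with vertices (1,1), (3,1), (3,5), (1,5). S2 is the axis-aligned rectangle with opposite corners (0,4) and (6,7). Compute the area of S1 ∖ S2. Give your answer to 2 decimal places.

6.00

|S1∩S2|: x∈[1,3], y∈[4,5] → 2·1 = 2.
|S1| = 8.
|S1 ∖ S2| = |S1| − |S1∩S2| = 8 − 2 = 6.00.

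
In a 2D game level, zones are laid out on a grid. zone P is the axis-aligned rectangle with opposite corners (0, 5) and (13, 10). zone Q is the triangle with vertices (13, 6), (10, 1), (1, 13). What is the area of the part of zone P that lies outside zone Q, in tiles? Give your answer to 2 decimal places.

39.64

|zone P| = 65, |zone P∩zone Q| = 25.3607.
|zone P ∖ zone Q| = |zone P| − |zone P∩zone Q| = 65 − 25.3607 = 39.64.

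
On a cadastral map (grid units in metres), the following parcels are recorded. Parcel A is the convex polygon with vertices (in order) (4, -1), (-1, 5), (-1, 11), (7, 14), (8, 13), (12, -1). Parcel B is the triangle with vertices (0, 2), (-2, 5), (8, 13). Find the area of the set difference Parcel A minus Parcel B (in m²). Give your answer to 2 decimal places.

115.93

|Parcel A| = 135.5, |Parcel A∩Parcel B| = 19.5709.
|Parcel A ∖ Parcel B| = |Parcel A| − |Parcel A∩Parcel B| = 135.5 − 19.5709 = 115.93.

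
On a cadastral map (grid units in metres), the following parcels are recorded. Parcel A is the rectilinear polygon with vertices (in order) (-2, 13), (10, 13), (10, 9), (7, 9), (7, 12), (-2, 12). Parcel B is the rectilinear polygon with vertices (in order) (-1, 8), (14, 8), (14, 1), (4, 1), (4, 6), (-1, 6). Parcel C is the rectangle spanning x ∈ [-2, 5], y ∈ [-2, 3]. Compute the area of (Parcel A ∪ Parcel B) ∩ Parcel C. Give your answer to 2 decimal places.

The region (Parcel A ∪ Parcel B) ∩ Parcel C is the polygon with vertices (4,1), (4,3), (5,3), (5,1).
By the shoelace formula its area is 2.00.

2.00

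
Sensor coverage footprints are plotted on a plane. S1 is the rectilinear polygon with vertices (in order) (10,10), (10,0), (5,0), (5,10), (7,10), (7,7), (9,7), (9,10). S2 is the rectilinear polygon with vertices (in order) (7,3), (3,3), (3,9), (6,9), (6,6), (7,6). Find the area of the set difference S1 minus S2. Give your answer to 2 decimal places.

35.00

|S1| = 44, |S1∩S2| = 9.
|S1 ∖ S2| = |S1| − |S1∩S2| = 44 − 9 = 35.00.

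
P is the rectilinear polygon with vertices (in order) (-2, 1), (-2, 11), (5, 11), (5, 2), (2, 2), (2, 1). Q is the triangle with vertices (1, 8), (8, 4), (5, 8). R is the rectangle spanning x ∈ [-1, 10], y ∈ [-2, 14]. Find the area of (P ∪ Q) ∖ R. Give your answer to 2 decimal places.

|P ∪ Q| = 70.4286.
|(P ∪ Q) ∩ R| = 60.4286.
|(P ∪ Q) ∖ R| = 70.4286 − 60.4286 = 10.00.

10.00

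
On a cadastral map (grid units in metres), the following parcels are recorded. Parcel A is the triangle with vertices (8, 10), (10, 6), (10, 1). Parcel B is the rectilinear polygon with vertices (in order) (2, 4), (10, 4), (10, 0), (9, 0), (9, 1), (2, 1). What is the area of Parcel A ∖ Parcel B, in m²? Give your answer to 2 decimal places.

4.00

|Parcel A| = 5, |Parcel A∩Parcel B| = 1.
|Parcel A ∖ Parcel B| = |Parcel A| − |Parcel A∩Parcel B| = 5 − 1 = 4.00.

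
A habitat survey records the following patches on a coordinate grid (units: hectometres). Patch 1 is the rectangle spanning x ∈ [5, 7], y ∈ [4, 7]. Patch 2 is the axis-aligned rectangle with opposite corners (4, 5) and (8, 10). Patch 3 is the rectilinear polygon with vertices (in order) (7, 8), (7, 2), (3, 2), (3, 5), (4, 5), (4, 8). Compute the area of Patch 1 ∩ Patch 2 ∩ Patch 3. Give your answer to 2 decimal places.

4.00

The intersection is the polygon with vertices (7,7), (7,5), (5,5), (5,7).
By the shoelace formula its area is 4.00.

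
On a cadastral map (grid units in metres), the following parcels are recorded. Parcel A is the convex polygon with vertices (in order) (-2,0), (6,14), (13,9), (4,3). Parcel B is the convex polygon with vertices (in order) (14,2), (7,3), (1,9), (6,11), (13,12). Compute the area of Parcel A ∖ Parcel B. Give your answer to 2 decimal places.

|Parcel A| = 73.5, |Parcel A∩Parcel B| = 43.3985.
|Parcel A ∖ Parcel B| = |Parcel A| − |Parcel A∩Parcel B| = 73.5 − 43.3985 = 30.10.

30.10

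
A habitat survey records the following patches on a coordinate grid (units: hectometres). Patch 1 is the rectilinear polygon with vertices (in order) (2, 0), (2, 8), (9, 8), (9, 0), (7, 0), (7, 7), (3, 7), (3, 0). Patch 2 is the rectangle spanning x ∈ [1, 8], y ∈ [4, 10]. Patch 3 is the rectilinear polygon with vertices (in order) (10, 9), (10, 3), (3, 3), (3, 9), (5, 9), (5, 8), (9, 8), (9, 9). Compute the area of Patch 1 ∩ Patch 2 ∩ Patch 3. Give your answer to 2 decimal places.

8.00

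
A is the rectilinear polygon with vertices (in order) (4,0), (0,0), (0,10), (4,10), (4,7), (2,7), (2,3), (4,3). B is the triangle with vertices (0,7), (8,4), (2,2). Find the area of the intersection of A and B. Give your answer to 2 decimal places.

The intersection is the polygon with vertices (2,3), (4,3), (4,2.667), (2,2), (0,7), (2,6.25).
By the shoelace formula its area is 5.58.

5.58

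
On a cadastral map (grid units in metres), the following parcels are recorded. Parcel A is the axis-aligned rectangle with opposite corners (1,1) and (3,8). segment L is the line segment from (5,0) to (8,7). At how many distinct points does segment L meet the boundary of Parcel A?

The segment lies entirely outside Parcel A and never meets its boundary.

0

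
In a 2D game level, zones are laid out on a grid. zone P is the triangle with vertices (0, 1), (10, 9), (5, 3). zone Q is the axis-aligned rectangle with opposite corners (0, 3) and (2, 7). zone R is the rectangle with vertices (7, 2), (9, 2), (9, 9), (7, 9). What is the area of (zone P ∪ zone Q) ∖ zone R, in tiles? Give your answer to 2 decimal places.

|zone P ∪ zone Q| = 18.
|(zone P ∪ zone Q) ∩ zone R| = 1.6.
|(zone P ∪ zone Q) ∖ zone R| = 18 − 1.6 = 16.40.

16.40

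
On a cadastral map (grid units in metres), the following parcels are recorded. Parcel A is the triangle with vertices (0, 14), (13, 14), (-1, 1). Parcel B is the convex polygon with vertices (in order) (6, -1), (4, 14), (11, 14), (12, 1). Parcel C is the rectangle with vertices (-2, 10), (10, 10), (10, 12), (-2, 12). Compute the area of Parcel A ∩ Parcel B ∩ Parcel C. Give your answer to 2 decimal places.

10.41

The intersection is the polygon with vertices (8.692,10), (4.533,10), (4.267,12), (10,12), (10,11.214).
By the shoelace formula its area is 10.41.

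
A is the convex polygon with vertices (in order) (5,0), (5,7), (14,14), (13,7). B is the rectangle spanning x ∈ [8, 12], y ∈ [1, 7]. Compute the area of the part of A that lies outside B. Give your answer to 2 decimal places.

|A| = 56, |A∩B| = 10.5.
|A ∖ B| = |A| − |A∩B| = 56 − 10.5 = 45.50.

45.50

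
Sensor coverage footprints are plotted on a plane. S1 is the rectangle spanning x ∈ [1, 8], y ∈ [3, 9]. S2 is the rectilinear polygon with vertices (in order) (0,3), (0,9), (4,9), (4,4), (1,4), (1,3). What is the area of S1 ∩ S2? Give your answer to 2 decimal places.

15.00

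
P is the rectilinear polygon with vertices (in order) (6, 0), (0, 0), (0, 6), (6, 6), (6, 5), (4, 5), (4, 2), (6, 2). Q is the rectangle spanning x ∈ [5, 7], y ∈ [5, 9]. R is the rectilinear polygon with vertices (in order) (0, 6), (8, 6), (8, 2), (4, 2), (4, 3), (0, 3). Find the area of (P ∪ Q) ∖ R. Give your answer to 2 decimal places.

|P ∪ Q| = 37.
|(P ∪ Q) ∩ R| = 15.
|(P ∪ Q) ∖ R| = 37 − 15 = 22.00.

22.00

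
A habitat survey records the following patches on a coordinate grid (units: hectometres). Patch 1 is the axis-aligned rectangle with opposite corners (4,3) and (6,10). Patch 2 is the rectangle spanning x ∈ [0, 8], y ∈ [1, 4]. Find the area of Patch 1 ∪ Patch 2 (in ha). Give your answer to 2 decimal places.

36.00

By inclusion–exclusion:
Individual areas: |Patch 1| = 14, |Patch 2| = 24.
|Patch 1∩Patch 2|: x∈[4,6], y∈[3,4] → 2·1 = 2.
|Patch 1 ∪ Patch 2| = 38 − 2 = 36.00.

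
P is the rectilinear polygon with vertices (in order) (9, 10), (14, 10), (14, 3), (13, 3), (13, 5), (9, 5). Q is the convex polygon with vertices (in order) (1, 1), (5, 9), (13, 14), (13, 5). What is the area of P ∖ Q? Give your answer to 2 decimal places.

|P| = 27, |P∩Q| = 20.
|P ∖ Q| = |P| − |P∩Q| = 27 − 20 = 7.00.

7.00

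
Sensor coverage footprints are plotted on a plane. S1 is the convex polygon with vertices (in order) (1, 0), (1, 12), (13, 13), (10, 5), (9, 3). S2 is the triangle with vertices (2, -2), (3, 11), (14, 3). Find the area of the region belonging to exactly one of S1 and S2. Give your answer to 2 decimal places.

86.07

|S1| = 107, |S2| = 75.5, |S1∩S2| = 48.2145.
|S1 △ S2| = |S1| + |S2| − 2·|S1∩S2| = 107 + 75.5 − 96.4289 = 86.07.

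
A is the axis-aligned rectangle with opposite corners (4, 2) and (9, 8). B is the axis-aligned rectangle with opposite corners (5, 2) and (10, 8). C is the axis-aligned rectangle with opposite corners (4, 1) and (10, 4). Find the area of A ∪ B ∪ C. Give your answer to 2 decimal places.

By inclusion–exclusion:
Individual areas: |A| = 30, |B| = 30, |C| = 18.
|A∩B|: x∈[5,9], y∈[2,8] → 4·6 = 24.
|A∩C|: x∈[4,9], y∈[2,4] → 5·2 = 10.
|B∩C|: x∈[5,10], y∈[2,4] → 5·2 = 10.
|A∩B∩C| = 8.
|A ∪ B ∪ C| = 78 − 44 + 8 = 42.00.

42.00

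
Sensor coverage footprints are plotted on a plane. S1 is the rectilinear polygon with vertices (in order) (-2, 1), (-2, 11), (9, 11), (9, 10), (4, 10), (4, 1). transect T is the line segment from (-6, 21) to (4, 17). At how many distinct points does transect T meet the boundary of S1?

The segment lies entirely outside S1 and never meets its boundary.

0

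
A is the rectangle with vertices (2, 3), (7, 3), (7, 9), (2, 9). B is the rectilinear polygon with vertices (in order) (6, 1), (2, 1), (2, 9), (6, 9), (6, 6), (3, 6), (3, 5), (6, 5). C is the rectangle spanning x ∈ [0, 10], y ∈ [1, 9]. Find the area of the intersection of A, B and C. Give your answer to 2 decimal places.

21.00

The intersection is the polygon with vertices (6,6), (3,6), (3,5), (6,5), (6,3), (2,3), (2,9), (6,9).
By the shoelace formula its area is 21.00.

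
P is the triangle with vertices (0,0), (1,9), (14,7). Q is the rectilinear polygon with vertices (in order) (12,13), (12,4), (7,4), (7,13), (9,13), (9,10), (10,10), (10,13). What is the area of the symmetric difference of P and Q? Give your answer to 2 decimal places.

72.58

|P| = 59.5, |Q| = 42, |P∩Q| = 14.4615.
|P △ Q| = |P| + |Q| − 2·|P∩Q| = 59.5 + 42 − 28.9231 = 72.58.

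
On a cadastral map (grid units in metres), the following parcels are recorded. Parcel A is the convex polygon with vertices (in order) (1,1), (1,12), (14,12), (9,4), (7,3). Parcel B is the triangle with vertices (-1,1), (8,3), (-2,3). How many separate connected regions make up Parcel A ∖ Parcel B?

Parcel A ∖ Parcel B splits into 2 disjoint pieces (area 0.8889, area 91).

2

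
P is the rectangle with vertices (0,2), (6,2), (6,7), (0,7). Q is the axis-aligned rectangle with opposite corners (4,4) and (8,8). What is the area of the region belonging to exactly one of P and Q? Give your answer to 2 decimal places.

|P∩Q|: x∈[4,6], y∈[4,7] → 2·3 = 6.
|P △ Q| = |P| + |Q| − 2·|P∩Q| = 30 + 16 − 12 = 34.00.

34.00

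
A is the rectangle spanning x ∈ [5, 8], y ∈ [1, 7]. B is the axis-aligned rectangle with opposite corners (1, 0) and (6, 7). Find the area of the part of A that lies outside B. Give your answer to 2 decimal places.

12.00

|A∩B|: x∈[5,6], y∈[1,7] → 1·6 = 6.
|A| = 18.
|A ∖ B| = |A| − |A∩B| = 18 − 6 = 12.00.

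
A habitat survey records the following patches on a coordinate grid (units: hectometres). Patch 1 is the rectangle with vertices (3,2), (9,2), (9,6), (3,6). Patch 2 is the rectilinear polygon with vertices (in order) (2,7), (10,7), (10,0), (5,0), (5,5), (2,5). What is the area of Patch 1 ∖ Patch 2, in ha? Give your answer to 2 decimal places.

6.00

|Patch 1| = 24, |Patch 1∩Patch 2| = 18.
|Patch 1 ∖ Patch 2| = |Patch 1| − |Patch 1∩Patch 2| = 24 − 18 = 6.00.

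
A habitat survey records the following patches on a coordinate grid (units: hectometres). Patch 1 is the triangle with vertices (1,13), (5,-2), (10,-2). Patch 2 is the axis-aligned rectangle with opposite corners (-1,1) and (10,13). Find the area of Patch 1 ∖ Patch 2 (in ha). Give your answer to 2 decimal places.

13.50

|Patch 1| = 37.5, |Patch 1∩Patch 2| = 24.
|Patch 1 ∖ Patch 2| = |Patch 1| − |Patch 1∩Patch 2| = 37.5 − 24 = 13.50.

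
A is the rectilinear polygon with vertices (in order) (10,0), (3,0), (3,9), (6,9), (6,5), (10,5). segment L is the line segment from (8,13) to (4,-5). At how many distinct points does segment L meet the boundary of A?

2

The segment meets the boundary at (5.111,0), (6.222,5).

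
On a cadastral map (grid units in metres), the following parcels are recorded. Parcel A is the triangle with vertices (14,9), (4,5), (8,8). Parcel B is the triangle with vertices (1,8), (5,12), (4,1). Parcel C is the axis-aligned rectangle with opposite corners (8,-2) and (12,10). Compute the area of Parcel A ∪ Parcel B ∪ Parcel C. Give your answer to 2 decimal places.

By inclusion–exclusion:
Individual areas: |Parcel A| = 7, |Parcel B| = 20, |Parcel C| = 48.
|Parcel A∩Parcel B| = 0.0258.
|Parcel A∩Parcel C| = 3.7333.
|Parcel B∩Parcel C| = 0.
|Parcel A∩Parcel B∩Parcel C| = 0.
|Parcel A ∪ Parcel B ∪ Parcel C| = 75 − 3.7591 + 0 = 71.24.

71.24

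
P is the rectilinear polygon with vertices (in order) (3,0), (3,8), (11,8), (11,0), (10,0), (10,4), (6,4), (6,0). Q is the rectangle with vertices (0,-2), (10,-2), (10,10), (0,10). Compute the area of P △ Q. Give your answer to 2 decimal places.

88.00

|P| = 48, |Q| = 120, |P∩Q| = 40.
|P △ Q| = |P| + |Q| − 2·|P∩Q| = 48 + 120 − 80 = 88.00.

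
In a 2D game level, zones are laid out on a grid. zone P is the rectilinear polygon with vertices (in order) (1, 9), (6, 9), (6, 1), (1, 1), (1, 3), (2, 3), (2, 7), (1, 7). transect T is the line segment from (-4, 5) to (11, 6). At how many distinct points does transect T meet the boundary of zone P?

2

The segment meets the boundary at (6,5.667), (2,5.4).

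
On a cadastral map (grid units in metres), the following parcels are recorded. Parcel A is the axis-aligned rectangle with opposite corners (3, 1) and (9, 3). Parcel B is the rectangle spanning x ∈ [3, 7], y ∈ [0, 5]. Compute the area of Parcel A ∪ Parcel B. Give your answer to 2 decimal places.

24.00

By inclusion–exclusion:
Individual areas: |Parcel A| = 12, |Parcel B| = 20.
|Parcel A∩Parcel B|: x∈[3,7], y∈[1,3] → 4·2 = 8.
|Parcel A ∪ Parcel B| = 32 − 8 = 24.00.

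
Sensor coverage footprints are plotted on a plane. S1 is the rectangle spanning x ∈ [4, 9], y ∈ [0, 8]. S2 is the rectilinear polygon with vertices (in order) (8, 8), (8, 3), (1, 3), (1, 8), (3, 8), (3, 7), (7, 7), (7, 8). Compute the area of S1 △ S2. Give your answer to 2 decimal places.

37.00

|S1| = 40, |S2| = 31, |S1∩S2| = 17.
|S1 △ S2| = |S1| + |S2| − 2·|S1∩S2| = 40 + 31 − 34 = 37.00.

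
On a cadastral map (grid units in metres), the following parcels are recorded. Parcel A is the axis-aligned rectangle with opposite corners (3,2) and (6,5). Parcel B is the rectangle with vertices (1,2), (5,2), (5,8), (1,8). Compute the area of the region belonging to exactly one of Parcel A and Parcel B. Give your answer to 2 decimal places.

21.00

|Parcel A∩Parcel B|: x∈[3,5], y∈[2,5] → 2·3 = 6.
|Parcel A △ Parcel B| = |Parcel A| + |Parcel B| − 2·|Parcel A∩Parcel B| = 9 + 24 − 12 = 21.00.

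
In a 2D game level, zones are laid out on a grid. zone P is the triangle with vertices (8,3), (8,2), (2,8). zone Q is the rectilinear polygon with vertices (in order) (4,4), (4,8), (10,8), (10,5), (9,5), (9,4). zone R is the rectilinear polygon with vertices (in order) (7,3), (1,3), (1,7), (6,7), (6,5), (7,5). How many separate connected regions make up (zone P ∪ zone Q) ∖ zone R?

3

(zone P ∪ zone Q) ∖ zone R splits into 3 disjoint pieces (area 0.9167, area 0.1, area 16).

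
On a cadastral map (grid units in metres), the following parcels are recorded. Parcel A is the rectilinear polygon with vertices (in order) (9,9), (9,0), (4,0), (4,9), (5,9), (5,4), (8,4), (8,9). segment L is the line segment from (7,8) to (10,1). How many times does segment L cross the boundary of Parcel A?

The segment meets the boundary at (9,3.333), (8,5.667).

2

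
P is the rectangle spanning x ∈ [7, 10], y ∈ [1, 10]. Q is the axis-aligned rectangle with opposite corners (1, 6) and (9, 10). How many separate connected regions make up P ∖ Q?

P ∖ Q is a single connected region.

1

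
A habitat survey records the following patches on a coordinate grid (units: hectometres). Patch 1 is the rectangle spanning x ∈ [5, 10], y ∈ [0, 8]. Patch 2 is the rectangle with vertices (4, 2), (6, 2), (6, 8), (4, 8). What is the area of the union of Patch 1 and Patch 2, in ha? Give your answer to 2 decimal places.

46.00

By inclusion–exclusion:
Individual areas: |Patch 1| = 40, |Patch 2| = 12.
|Patch 1∩Patch 2|: x∈[5,6], y∈[2,8] → 1·6 = 6.
|Patch 1 ∪ Patch 2| = 52 − 6 = 46.00.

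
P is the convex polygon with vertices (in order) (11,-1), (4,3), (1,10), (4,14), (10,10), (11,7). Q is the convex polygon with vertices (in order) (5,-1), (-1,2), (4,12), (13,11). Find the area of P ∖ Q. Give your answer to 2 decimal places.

30.19

|P| = 90, |P∩Q| = 59.8055.
|P ∖ Q| = |P| − |P∩Q| = 90 − 59.8055 = 30.19.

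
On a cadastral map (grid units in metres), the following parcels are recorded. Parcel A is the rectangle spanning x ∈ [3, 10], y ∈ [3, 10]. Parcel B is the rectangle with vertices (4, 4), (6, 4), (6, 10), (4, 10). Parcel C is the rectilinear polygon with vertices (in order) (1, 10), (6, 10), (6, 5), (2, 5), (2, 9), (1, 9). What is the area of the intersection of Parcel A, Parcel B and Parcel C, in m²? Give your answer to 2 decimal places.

The intersection is the polygon with vertices (6,5), (4,5), (4,10), (6,10).
By the shoelace formula its area is 10.00.

10.00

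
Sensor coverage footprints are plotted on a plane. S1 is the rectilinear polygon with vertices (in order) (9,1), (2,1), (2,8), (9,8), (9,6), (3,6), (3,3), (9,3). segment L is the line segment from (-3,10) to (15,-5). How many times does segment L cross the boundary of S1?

4

The segment meets the boundary at (7.8,1), (5.4,3), (3,5), (2,5.833).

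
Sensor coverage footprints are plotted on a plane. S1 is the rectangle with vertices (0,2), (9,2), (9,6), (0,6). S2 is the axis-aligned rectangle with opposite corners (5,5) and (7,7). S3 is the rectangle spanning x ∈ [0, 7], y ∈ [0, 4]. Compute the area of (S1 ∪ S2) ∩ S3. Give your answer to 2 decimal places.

The region (S1 ∪ S2) ∩ S3 is the polygon with vertices (0,2), (0,4), (7,4), (7,2).
By the shoelace formula its area is 14.00.

14.00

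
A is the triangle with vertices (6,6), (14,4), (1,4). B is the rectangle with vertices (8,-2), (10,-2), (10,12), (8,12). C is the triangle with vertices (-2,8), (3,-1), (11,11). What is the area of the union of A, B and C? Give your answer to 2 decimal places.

By inclusion–exclusion:
Individual areas: |A| = 13, |B| = 28, |C| = 66.
|A∩B| = 2.5.
|A∩C| = 6.7024.
|B∩C| = 5.0769.
|A∩B∩C| = 0.
|A ∪ B ∪ C| = 107 − 14.2793 + 0 = 92.72.

92.72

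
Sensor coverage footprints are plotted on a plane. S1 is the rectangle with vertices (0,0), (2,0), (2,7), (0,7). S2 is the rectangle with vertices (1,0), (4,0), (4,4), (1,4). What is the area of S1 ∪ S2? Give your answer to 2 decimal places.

22.00

By inclusion–exclusion:
Individual areas: |S1| = 14, |S2| = 12.
|S1∩S2|: x∈[1,2], y∈[0,4] → 1·4 = 4.
|S1 ∪ S2| = 26 − 4 = 22.00.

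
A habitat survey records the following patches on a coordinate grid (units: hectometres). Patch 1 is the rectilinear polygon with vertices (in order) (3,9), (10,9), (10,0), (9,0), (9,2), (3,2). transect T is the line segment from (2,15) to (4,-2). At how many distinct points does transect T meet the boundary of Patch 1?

The segment meets the boundary at (3.529,2), (3,6.5).

2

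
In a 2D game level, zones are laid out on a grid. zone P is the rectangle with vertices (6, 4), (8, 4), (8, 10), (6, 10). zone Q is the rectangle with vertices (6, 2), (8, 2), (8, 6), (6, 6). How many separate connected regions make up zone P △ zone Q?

2

zone P △ zone Q splits into 2 disjoint pieces (area 8, area 4).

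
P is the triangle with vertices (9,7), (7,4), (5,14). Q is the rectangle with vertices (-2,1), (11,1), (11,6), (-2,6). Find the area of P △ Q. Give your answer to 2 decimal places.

74.53

|P| = 13, |Q| = 65, |P∩Q| = 1.7333.
|P △ Q| = |P| + |Q| − 2·|P∩Q| = 13 + 65 − 3.4667 = 74.53.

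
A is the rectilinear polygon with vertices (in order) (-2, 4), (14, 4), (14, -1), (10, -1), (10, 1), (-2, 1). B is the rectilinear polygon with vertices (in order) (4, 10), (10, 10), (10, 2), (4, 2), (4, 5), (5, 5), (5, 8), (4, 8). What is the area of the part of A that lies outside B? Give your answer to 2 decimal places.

|A| = 56, |A∩B| = 12.
|A ∖ B| = |A| − |A∩B| = 56 − 12 = 44.00.

44.00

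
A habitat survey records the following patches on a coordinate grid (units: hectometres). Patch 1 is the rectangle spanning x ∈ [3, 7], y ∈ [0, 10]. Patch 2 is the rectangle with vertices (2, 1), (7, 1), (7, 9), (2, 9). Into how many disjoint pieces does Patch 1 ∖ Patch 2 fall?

Patch 1 ∖ Patch 2 splits into 2 disjoint pieces (area 4, area 4).

2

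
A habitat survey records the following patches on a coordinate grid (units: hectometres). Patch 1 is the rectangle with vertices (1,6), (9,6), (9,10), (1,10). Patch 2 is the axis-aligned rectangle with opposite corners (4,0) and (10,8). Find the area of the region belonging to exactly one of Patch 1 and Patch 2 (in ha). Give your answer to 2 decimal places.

|Patch 1∩Patch 2|: x∈[4,9], y∈[6,8] → 5·2 = 10.
|Patch 1 △ Patch 2| = |Patch 1| + |Patch 2| − 2·|Patch 1∩Patch 2| = 32 + 48 − 20 = 60.00.

60.00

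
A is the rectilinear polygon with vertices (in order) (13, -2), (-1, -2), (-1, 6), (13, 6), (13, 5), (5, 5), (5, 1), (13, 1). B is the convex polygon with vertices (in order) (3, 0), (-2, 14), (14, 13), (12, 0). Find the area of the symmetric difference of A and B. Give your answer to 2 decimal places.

|A| = 80, |B| = 168, |A∩B| = 33.3516.
|A △ B| = |A| + |B| − 2·|A∩B| = 80 + 168 − 66.7033 = 181.30.

181.30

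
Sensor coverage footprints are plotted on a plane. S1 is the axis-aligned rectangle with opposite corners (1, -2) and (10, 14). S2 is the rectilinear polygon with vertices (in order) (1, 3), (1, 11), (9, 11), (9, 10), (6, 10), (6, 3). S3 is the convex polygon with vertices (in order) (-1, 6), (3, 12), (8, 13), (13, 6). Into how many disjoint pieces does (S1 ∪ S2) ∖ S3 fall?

(S1 ∪ S2) ∖ S3 splits into 2 disjoint pieces (area 19.3, area 72).

2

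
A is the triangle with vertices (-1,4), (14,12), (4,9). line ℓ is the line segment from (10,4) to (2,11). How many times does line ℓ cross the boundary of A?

2

The segment meets the boundary at (4.213,9.064), (5.834,7.645).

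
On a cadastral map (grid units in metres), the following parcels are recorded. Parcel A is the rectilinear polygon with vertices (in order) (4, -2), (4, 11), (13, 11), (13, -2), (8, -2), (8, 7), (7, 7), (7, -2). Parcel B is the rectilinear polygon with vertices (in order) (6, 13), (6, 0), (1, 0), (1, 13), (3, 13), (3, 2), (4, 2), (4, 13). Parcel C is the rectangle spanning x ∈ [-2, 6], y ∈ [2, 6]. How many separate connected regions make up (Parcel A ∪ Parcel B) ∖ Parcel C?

(Parcel A ∪ Parcel B) ∖ Parcel C splits into 2 disjoint pieces (area 110, area 14).

2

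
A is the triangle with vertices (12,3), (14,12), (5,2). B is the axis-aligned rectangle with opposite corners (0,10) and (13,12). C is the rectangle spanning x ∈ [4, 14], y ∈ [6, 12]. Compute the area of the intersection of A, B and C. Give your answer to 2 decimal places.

The intersection is the polygon with vertices (13,10), (12.2,10), (13,10.889).
By the shoelace formula its area is 0.36.

0.36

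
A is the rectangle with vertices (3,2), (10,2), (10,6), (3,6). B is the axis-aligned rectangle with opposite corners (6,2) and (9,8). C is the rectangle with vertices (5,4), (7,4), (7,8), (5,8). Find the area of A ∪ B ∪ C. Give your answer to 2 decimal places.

By inclusion–exclusion:
Individual areas: |A| = 28, |B| = 18, |C| = 8.
|A∩B|: x∈[6,9], y∈[2,6] → 3·4 = 12.
|A∩C|: x∈[5,7], y∈[4,6] → 2·2 = 4.
|B∩C|: x∈[6,7], y∈[4,8] → 1·4 = 4.
|A∩B∩C| = 2.
|A ∪ B ∪ C| = 54 − 20 + 2 = 36.00.

36.00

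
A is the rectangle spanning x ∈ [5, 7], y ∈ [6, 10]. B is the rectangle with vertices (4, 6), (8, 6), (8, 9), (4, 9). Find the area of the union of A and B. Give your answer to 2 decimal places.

By inclusion–exclusion:
Individual areas: |A| = 8, |B| = 12.
|A∩B|: x∈[5,7], y∈[6,9] → 2·3 = 6.
|A ∪ B| = 20 − 6 = 14.00.

14.00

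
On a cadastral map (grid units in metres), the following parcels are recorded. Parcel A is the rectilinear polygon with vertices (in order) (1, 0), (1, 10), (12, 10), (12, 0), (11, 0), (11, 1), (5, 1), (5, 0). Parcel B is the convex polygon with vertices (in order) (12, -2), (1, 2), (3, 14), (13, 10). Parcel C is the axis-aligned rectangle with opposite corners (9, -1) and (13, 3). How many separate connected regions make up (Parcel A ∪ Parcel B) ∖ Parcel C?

(Parcel A ∪ Parcel B) ∖ Parcel C splits into 2 disjoint pieces (area 128.0189, area 1.4167).

2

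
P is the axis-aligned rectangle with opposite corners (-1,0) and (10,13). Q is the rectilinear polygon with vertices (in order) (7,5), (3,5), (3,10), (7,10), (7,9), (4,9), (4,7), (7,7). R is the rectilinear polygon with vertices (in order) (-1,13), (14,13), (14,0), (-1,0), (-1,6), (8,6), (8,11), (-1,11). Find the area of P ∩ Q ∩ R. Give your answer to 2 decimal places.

4.00

The intersection is the polygon with vertices (3,6), (7,6), (7,5), (3,5).
By the shoelace formula its area is 4.00.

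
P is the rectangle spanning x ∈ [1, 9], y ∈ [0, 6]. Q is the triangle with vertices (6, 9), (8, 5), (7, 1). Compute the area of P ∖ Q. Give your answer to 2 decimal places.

|P| = 48, |P∩Q| = 4.3125.
|P ∖ Q| = |P| − |P∩Q| = 48 − 4.3125 = 43.69.

43.69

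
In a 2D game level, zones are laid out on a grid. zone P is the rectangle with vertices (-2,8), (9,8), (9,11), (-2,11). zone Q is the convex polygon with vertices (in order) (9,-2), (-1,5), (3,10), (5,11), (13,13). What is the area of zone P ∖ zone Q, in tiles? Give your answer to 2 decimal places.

14.40

|zone P| = 33, |zone P∩zone Q| = 18.6.
|zone P ∖ zone Q| = |zone P| − |zone P∩zone Q| = 33 − 18.6 = 14.40.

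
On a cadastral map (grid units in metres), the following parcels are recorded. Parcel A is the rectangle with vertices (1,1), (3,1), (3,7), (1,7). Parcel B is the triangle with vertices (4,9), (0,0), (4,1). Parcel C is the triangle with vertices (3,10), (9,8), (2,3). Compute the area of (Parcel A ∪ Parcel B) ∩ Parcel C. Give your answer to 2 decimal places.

The region (Parcel A ∪ Parcel B) ∩ Parcel C is the polygon with vertices (3,7), (3,6.75), (4,9), (4,4.429), (2,3), (2.571,7).
By the shoelace formula its area is 6.30.

6.30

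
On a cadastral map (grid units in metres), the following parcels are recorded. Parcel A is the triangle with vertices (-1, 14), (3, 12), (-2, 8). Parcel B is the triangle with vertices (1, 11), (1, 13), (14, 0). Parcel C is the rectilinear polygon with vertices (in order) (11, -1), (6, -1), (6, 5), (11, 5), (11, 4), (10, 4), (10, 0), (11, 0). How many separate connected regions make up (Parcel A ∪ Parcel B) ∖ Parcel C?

2

(Parcel A ∪ Parcel B) ∖ Parcel C splits into 2 disjoint pieces (area 21.9588, area 1.2308).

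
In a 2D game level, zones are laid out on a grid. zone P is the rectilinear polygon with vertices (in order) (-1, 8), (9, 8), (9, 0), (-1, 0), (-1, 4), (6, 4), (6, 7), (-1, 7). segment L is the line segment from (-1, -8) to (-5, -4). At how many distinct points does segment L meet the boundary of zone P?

0

The segment lies entirely outside zone P and never meets its boundary.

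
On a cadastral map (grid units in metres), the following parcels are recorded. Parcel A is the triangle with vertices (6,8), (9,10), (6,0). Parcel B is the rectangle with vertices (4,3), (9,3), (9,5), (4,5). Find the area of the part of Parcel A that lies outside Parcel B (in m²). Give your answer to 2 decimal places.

|Parcel A| = 12, |Parcel A∩Parcel B| = 2.4.
|Parcel A ∖ Parcel B| = |Parcel A| − |Parcel A∩Parcel B| = 12 − 2.4 = 9.60.

9.60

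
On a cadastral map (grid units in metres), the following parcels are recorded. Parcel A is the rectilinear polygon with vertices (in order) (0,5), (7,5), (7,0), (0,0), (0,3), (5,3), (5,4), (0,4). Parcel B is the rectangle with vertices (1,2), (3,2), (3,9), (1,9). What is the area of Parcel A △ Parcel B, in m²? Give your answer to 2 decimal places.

|Parcel A| = 30, |Parcel B| = 14, |Parcel A∩Parcel B| = 4.
|Parcel A △ Parcel B| = |Parcel A| + |Parcel B| − 2·|Parcel A∩Parcel B| = 30 + 14 − 8 = 36.00.

36.00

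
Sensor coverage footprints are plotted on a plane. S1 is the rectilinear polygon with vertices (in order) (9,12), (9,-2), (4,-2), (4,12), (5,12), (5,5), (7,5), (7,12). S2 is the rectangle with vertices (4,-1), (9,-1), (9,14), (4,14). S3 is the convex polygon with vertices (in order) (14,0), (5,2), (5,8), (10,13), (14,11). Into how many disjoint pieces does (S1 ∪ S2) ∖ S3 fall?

(S1 ∪ S2) ∖ S3 is a single connected region.

1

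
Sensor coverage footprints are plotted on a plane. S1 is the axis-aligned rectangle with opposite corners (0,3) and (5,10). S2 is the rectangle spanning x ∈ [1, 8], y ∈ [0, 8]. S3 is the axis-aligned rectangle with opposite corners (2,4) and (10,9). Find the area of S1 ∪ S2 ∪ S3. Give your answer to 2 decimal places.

84.00

By inclusion–exclusion:
Individual areas: |S1| = 35, |S2| = 56, |S3| = 40.
|S1∩S2|: x∈[1,5], y∈[3,8] → 4·5 = 20.
|S1∩S3|: x∈[2,5], y∈[4,9] → 3·5 = 15.
|S2∩S3|: x∈[2,8], y∈[4,8] → 6·4 = 24.
|S1∩S2∩S3| = 12.
|S1 ∪ S2 ∪ S3| = 131 − 59 + 12 = 84.00.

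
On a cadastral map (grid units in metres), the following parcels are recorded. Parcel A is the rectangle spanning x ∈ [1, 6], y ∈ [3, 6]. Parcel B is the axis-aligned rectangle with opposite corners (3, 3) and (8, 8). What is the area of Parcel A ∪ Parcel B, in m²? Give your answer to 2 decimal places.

By inclusion–exclusion:
Individual areas: |Parcel A| = 15, |Parcel B| = 25.
|Parcel A∩Parcel B|: x∈[3,6], y∈[3,6] → 3·3 = 9.
|Parcel A ∪ Parcel B| = 40 − 9 = 31.00.

31.00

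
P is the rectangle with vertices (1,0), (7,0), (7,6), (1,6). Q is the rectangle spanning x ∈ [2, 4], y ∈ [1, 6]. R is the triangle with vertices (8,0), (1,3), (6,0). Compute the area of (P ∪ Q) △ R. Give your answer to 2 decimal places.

33.43

|P ∪ Q| = 36.
|(P ∪ Q) ∩ R| = 2.7857.
|(P ∪ Q) △ R| = 36 + 3 − 5.5714 = 33.43.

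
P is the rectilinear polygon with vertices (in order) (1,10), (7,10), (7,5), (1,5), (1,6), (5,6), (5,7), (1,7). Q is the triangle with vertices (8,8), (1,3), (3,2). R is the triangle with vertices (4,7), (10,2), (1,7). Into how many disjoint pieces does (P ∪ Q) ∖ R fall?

2

(P ∪ Q) ∖ R splits into 2 disjoint pieces (area 21.4262, area 8.4962).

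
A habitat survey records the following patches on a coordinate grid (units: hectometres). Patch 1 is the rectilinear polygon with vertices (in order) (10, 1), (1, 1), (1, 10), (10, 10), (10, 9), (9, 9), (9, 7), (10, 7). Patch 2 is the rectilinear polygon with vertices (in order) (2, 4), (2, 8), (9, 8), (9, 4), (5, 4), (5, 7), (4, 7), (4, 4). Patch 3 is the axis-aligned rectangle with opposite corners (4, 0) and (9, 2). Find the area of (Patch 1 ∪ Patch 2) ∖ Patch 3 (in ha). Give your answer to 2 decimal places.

|Patch 1 ∪ Patch 2| = 79.
|(Patch 1 ∪ Patch 2) ∩ Patch 3| = 5.
|(Patch 1 ∪ Patch 2) ∖ Patch 3| = 79 − 5 = 74.00.

74.00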